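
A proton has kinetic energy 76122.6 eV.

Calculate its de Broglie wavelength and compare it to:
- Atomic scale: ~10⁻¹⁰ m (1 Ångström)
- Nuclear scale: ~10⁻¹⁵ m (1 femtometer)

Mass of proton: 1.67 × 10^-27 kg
λ = 1.04 × 10^-13 m, which is between nuclear and atomic scales.

Using λ = h/√(2mKE):

KE = 76122.6 eV = 1.220 × 10^-14 J

λ = h/√(2mKE)
λ = (6.626 × 10^-34 J·s) / √(2 × 1.67 × 10^-27 kg × 1.220 × 10^-14 J)
λ = 1.04 × 10^-13 m

Comparison:
- Atomic scale (10⁻¹⁰ m): λ is 0.001× this size
- Nuclear scale (10⁻¹⁵ m): λ is 1e+02× this size

The wavelength is between nuclear and atomic scales.

This wavelength is appropriate for probing atomic structure but too large for nuclear physics experiments.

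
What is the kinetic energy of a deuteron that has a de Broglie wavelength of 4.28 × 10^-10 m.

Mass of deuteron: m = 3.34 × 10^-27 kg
3.59 × 10^-22 J (or 2.24 × 10^-3 eV)

From λ = h/√(2mKE), we solve for KE:

λ² = h²/(2mKE)
KE = h²/(2mλ²)
KE = (6.626 × 10^-34 J·s)² / (2 × 3.34 × 10^-27 kg × (4.28 × 10^-10 m)²)
KE = 3.59 × 10^-22 J
KE = 2.24 × 10^-3 eV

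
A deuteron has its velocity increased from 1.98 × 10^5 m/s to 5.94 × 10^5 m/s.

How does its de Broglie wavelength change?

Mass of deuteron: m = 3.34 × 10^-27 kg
The wavelength decreases by a factor of 3.

Using λ = h/(mv):

Initial wavelength: λ₁ = h/(mv₁) = 1.00 × 10^-12 m
Final wavelength: λ₂ = h/(mv₂) = 3.34 × 10^-13 m

Since λ ∝ 1/v, when velocity increases by a factor of 3, the wavelength decreases by a factor of 3.

λ₂/λ₁ = v₁/v₂ = 1/3

The wavelength decreases by a factor of 3.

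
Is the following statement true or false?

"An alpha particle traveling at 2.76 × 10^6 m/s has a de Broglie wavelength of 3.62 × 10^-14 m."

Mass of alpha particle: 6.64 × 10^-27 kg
True

The claim is correct.

Using λ = h/(mv):
λ = (6.626 × 10^-34 J·s) / (6.64 × 10^-27 kg × 2.76 × 10^6 m/s)
λ = 3.62 × 10^-14 m

This matches the claimed value.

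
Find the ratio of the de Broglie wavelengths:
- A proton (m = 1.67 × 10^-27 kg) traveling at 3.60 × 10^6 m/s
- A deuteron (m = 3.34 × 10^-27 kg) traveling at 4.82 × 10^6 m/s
λ₁/λ₂ = 2.68

Using λ = h/(mv):

λ₁ = h/(m₁v₁) = 1.10 × 10^-13 m
λ₂ = h/(m₂v₂) = 4.12 × 10^-14 m

Ratio λ₁/λ₂ = (m₂v₂)/(m₁v₁)
         = (3.34 × 10^-27 kg × 4.82 × 10^6 m/s) / (1.67 × 10^-27 kg × 3.60 × 10^6 m/s)
         = 2.68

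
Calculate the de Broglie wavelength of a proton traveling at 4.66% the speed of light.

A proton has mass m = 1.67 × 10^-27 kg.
2.84 × 10^-14 m

Using the de Broglie relation λ = h/(mv):

v = 4.66% × c = 1.397 × 10^7 m/s

λ = h/(mv)
λ = (6.626 × 10^-34 J·s) / (1.67 × 10^-27 kg × 1.397 × 10^7 m/s)
λ = 2.84 × 10^-14 m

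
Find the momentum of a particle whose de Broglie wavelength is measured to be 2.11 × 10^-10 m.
3.14 × 10^-24 kg·m/s

From the de Broglie relation λ = h/p, we solve for p:

p = h/λ
p = (6.626 × 10^-34 J·s) / (2.11 × 10^-10 m)
p = 3.14 × 10^-24 kg·m/s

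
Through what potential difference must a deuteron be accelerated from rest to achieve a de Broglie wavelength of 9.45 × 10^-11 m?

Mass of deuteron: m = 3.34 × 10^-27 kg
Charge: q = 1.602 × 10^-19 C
4.59 × 10^-2 V

From λ = h/√(2mqV), we solve for V:

λ² = h²/(2mqV)
V = h²/(2mqλ²)
V = (6.626 × 10^-34 J·s)² / (2 × 3.34 × 10^-27 kg × 1.602 × 10^-19 C × (9.45 × 10^-11 m)²)
V = 4.59 × 10^-2 V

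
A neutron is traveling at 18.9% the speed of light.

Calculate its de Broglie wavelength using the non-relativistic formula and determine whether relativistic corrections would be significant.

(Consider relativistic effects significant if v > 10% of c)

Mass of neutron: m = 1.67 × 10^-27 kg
Yes, relativistic corrections are needed.

Using the non-relativistic de Broglie formula λ = h/(mv):

v = 18.9% × c = 5.666 × 10^7 m/s

λ = h/(mv)
λ = (6.626 × 10^-34 J·s) / (1.67 × 10^-27 kg × 5.666 × 10^7 m/s)
λ = 7.00 × 10^-15 m

Since v = 18.9% of c > 10% of c, relativistic corrections ARE significant and the actual wavelength would differ from this non-relativistic estimate.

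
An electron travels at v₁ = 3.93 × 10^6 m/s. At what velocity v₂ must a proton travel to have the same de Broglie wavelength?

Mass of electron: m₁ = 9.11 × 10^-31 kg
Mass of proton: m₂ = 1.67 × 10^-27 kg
v₂ = 2.14 × 10^3 m/s

For equal de Broglie wavelengths: λ₁ = λ₂

h/(m₁v₁) = h/(m₂v₂)
m₁v₁ = m₂v₂
v₂ = v₁ · (m₁/m₂)

v₂ = 3.93 × 10^6 m/s × (9.11 × 10^-31 kg / 1.67 × 10^-27 kg)
v₂ = 2.14 × 10^3 m/s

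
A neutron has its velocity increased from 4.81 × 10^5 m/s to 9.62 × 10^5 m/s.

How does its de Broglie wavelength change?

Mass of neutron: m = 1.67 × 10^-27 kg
The wavelength decreases by a factor of 2.

Using λ = h/(mv):

Initial wavelength: λ₁ = h/(mv₁) = 8.25 × 10^-13 m
Final wavelength: λ₂ = h/(mv₂) = 4.12 × 10^-13 m

Since λ ∝ 1/v, when velocity increases by a factor of 2, the wavelength decreases by a factor of 2.

λ₂/λ₁ = v₁/v₂ = 1/2

The wavelength decreases by a factor of 2.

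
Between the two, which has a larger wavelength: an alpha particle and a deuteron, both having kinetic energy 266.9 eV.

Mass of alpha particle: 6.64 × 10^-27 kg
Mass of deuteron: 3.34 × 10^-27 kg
The deuteron has the longer wavelength.

Using λ = h/√(2mKE):

For alpha particle: λ₁ = h/√(2m₁KE) = 8.79 × 10^-13 m
For deuteron: λ₂ = h/√(2m₂KE) = 1.24 × 10^-12 m

Since λ ∝ 1/√m at constant kinetic energy, the lighter particle has the longer wavelength.

The deuteron has the longer de Broglie wavelength.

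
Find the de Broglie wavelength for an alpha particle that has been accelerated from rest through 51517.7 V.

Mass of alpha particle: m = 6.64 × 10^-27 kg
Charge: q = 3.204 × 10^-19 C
4.48 × 10^-14 m

When a particle is accelerated through voltage V, it gains kinetic energy KE = qV.

The de Broglie wavelength is then λ = h/√(2mqV):

λ = h/√(2mqV)
λ = (6.626 × 10^-34 J·s) / √(2 × 6.64 × 10^-27 kg × 3.204 × 10^-19 C × 51517.7 V)
λ = 4.48 × 10^-14 m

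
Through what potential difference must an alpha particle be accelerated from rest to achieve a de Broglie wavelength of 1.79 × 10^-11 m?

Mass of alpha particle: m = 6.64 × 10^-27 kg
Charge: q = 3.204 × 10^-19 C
3.22 × 10^-1 V

From λ = h/√(2mqV), we solve for V:

λ² = h²/(2mqV)
V = h²/(2mqλ²)
V = (6.626 × 10^-34 J·s)² / (2 × 6.64 × 10^-27 kg × 3.204 × 10^-19 C × (1.79 × 10^-11 m)²)
V = 3.22 × 10^-1 V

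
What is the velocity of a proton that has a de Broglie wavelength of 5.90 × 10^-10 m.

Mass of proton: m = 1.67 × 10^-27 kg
6.72 × 10^2 m/s

From the de Broglie relation λ = h/(mv), we solve for v:

v = h/(mλ)
v = (6.626 × 10^-34 J·s) / (1.67 × 10^-27 kg × 5.90 × 10^-10 m)
v = 6.72 × 10^2 m/s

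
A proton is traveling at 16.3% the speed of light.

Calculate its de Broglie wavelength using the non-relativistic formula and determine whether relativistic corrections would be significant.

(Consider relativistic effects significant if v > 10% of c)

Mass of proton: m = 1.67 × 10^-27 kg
Yes, relativistic corrections are needed.

Using the non-relativistic de Broglie formula λ = h/(mv):

v = 16.3% × c = 4.887 × 10^7 m/s

λ = h/(mv)
λ = (6.626 × 10^-34 J·s) / (1.67 × 10^-27 kg × 4.887 × 10^7 m/s)
λ = 8.12 × 10^-15 m

Since v = 16.3% of c > 10% of c, relativistic corrections ARE significant and the actual wavelength would differ from this non-relativistic estimate.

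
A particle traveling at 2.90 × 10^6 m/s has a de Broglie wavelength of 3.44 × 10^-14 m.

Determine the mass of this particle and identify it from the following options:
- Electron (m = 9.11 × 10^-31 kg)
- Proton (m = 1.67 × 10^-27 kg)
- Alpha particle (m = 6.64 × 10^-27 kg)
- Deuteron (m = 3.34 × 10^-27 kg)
The particle is an alpha particle.

From λ = h/(mv), solve for mass:

m = h/(λv)
m = (6.626 × 10^-34 J·s) / (3.44 × 10^-14 m × 2.90 × 10^6 m/s)
m = 6.64 × 10^-27 kg

Comparing with the listed masses, this is closest to an alpha particle.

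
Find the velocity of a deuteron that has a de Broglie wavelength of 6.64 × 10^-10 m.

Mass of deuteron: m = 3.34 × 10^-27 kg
2.99 × 10^2 m/s

From the de Broglie relation λ = h/(mv), we solve for v:

v = h/(mλ)
v = (6.626 × 10^-34 J·s) / (3.34 × 10^-27 kg × 6.64 × 10^-10 m)
v = 2.99 × 10^2 m/s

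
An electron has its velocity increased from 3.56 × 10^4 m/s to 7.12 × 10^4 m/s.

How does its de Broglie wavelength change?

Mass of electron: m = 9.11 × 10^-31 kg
The wavelength decreases by a factor of 2.

Using λ = h/(mv):

Initial wavelength: λ₁ = h/(mv₁) = 2.04 × 10^-8 m
Final wavelength: λ₂ = h/(mv₂) = 1.02 × 10^-8 m

Since λ ∝ 1/v, when velocity increases by a factor of 2, the wavelength decreases by a factor of 2.

λ₂/λ₁ = v₁/v₂ = 1/2

The wavelength decreases by a factor of 2.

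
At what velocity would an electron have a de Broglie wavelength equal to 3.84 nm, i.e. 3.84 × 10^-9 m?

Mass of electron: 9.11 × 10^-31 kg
1.89 × 10^5 m/s

From λ = h/(mv), solve for v:

v = h/(mλ)
v = (6.626 × 10^-34 J·s) / (9.11 × 10^-31 kg × 3.84 × 10^-9 m)
v = 1.89 × 10^5 m/s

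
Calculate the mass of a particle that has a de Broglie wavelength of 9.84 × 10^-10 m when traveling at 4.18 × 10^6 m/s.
1.61 × 10^-31 kg

From the de Broglie relation λ = h/(mv), we solve for m:

m = h/(λv)
m = (6.626 × 10^-34 J·s) / (9.84 × 10^-10 m × 4.18 × 10^6 m/s)
m = 1.61 × 10^-31 kg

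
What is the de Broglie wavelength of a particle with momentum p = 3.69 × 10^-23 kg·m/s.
1.80 × 10^-11 m

Using the de Broglie relation λ = h/p:

λ = h/p
λ = (6.626 × 10^-34 J·s) / (3.69 × 10^-23 kg·m/s)
λ = 1.80 × 10^-11 m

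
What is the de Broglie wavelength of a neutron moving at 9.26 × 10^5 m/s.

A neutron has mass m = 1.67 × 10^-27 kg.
4.28 × 10^-13 m

Using the de Broglie relation λ = h/(mv):

λ = h/(mv)
λ = (6.626 × 10^-34 J·s) / (1.67 × 10^-27 kg × 9.26 × 10^5 m/s)
λ = 4.28 × 10^-13 m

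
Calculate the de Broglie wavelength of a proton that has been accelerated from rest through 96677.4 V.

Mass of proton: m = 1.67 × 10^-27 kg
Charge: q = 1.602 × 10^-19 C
9.21 × 10^-14 m

When a particle is accelerated through voltage V, it gains kinetic energy KE = qV.

The de Broglie wavelength is then λ = h/√(2mqV):

λ = h/√(2mqV)
λ = (6.626 × 10^-34 J·s) / √(2 × 1.67 × 10^-27 kg × 1.602 × 10^-19 C × 96677.4 V)
λ = 9.21 × 10^-14 m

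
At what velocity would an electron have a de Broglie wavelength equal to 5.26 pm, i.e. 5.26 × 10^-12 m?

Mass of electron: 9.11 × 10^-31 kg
1.38 × 10^8 m/s

From λ = h/(mv), solve for v:

v = h/(mλ)
v = (6.626 × 10^-34 J·s) / (9.11 × 10^-31 kg × 5.26 × 10^-12 m)
v = 1.38 × 10^8 m/s

Note: This velocity is 46.1% of the speed of light, so relativistic corrections would be needed for a more accurate calculation.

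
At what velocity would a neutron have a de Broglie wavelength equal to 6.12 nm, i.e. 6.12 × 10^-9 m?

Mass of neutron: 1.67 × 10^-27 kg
6.48 × 10^1 m/s

From λ = h/(mv), solve for v:

v = h/(mλ)
v = (6.626 × 10^-34 J·s) / (1.67 × 10^-27 kg × 6.12 × 10^-9 m)
v = 6.48 × 10^1 m/s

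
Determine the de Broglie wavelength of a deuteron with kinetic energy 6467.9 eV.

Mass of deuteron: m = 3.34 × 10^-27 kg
2.52 × 10^-13 m

Using λ = h/√(2mKE):

First convert KE to Joules: KE = 6467.9 eV = 1.036 × 10^-15 J

λ = h/√(2mKE)
λ = (6.626 × 10^-34 J·s) / √(2 × 3.34 × 10^-27 kg × 1.036 × 10^-15 J)
λ = 2.52 × 10^-13 m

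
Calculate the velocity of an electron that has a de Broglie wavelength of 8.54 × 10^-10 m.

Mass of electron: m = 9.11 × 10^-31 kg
8.52 × 10^5 m/s

From the de Broglie relation λ = h/(mv), we solve for v:

v = h/(mλ)
v = (6.626 × 10^-34 J·s) / (9.11 × 10^-31 kg × 8.54 × 10^-10 m)
v = 8.52 × 10^5 m/s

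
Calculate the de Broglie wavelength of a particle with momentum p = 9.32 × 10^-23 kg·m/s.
7.11 × 10^-12 m

Using the de Broglie relation λ = h/p:

λ = h/p
λ = (6.626 × 10^-34 J·s) / (9.32 × 10^-23 kg·m/s)
λ = 7.11 × 10^-12 m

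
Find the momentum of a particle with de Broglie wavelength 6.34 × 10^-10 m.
1.05 × 10^-24 kg·m/s

From the de Broglie relation λ = h/p, we solve for p:

p = h/λ
p = (6.626 × 10^-34 J·s) / (6.34 × 10^-10 m)
p = 1.05 × 10^-24 kg·m/s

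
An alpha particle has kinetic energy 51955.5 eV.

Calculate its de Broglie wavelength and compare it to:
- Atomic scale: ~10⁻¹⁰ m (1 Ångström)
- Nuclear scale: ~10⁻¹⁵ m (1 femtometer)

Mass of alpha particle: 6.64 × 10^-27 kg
λ = 6.30 × 10^-14 m, which is between nuclear and atomic scales.

Using λ = h/√(2mKE):

KE = 51955.5 eV = 8.324 × 10^-15 J

λ = h/√(2mKE)
λ = (6.626 × 10^-34 J·s) / √(2 × 6.64 × 10^-27 kg × 8.324 × 10^-15 J)
λ = 6.30 × 10^-14 m

Comparison:
- Atomic scale (10⁻¹⁰ m): λ is 0.00063× this size
- Nuclear scale (10⁻¹⁵ m): λ is 63× this size

The wavelength is between nuclear and atomic scales.

This wavelength is appropriate for probing atomic structure but too large for nuclear physics experiments.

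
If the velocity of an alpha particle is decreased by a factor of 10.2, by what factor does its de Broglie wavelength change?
The wavelength increases by a factor of 10.2.

From λ = h/(mv), the wavelength is inversely proportional to velocity:

λ ∝ 1/v

If v → v/10.2, then λ → 10.2λ

When velocity is decreased by a factor of 10.2, the wavelength increases by a factor of 10.2.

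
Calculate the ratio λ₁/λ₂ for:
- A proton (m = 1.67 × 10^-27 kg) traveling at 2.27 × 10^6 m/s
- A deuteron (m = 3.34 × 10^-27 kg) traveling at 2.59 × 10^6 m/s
λ₁/λ₂ = 2.28

Using λ = h/(mv):

λ₁ = h/(m₁v₁) = 1.75 × 10^-13 m
λ₂ = h/(m₂v₂) = 7.66 × 10^-14 m

Ratio λ₁/λ₂ = (m₂v₂)/(m₁v₁)
         = (3.34 × 10^-27 kg × 2.59 × 10^6 m/s) / (1.67 × 10^-27 kg × 2.27 × 10^6 m/s)
         = 2.28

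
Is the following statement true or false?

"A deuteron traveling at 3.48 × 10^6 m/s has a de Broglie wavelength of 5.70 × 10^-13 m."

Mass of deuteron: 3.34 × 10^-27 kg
False

The claim is incorrect.

Using λ = h/(mv):
λ = (6.626 × 10^-34 J·s) / (3.34 × 10^-27 kg × 3.48 × 10^6 m/s)
λ = 5.70 × 10^-14 m

The actual wavelength differs from the claimed 5.70 × 10^-13 m.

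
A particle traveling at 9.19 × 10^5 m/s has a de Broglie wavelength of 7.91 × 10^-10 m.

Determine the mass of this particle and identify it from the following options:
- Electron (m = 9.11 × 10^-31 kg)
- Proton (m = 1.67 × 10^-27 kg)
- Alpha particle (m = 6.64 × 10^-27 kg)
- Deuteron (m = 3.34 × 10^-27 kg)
The particle is an electron.

From λ = h/(mv), solve for mass:

m = h/(λv)
m = (6.626 × 10^-34 J·s) / (7.91 × 10^-10 m × 9.19 × 10^5 m/s)
m = 9.12 × 10^-31 kg

Comparing with the listed masses, this is closest to an electron.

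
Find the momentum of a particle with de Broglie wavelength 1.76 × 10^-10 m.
3.76 × 10^-24 kg·m/s

From the de Broglie relation λ = h/p, we solve for p:

p = h/λ
p = (6.626 × 10^-34 J·s) / (1.76 × 10^-10 m)
p = 3.76 × 10^-24 kg·m/s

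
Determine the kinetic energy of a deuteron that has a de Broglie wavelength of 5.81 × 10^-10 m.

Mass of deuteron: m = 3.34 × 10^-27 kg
1.95 × 10^-22 J (or 1.22 × 10^-3 eV)

From λ = h/√(2mKE), we solve for KE:

λ² = h²/(2mKE)
KE = h²/(2mλ²)
KE = (6.626 × 10^-34 J·s)² / (2 × 3.34 × 10^-27 kg × (5.81 × 10^-10 m)²)
KE = 1.95 × 10^-22 J
KE = 1.22 × 10^-3 eV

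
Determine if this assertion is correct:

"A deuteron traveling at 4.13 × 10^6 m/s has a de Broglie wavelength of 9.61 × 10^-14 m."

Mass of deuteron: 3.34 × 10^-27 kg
False

The claim is incorrect.

Using λ = h/(mv):
λ = (6.626 × 10^-34 J·s) / (3.34 × 10^-27 kg × 4.13 × 10^6 m/s)
λ = 4.80 × 10^-14 m

The actual wavelength differs from the claimed 9.61 × 10^-14 m.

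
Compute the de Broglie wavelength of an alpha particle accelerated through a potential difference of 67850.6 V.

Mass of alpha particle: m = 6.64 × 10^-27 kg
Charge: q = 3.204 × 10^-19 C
3.90 × 10^-14 m

When a particle is accelerated through voltage V, it gains kinetic energy KE = qV.

The de Broglie wavelength is then λ = h/√(2mqV):

λ = h/√(2mqV)
λ = (6.626 × 10^-34 J·s) / √(2 × 6.64 × 10^-27 kg × 3.204 × 10^-19 C × 67850.6 V)
λ = 3.90 × 10^-14 m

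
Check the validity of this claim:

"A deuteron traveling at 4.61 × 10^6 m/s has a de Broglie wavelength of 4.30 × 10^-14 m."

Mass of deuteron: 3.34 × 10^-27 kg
True

The claim is correct.

Using λ = h/(mv):
λ = (6.626 × 10^-34 J·s) / (3.34 × 10^-27 kg × 4.61 × 10^6 m/s)
λ = 4.30 × 10^-14 m

This matches the claimed value.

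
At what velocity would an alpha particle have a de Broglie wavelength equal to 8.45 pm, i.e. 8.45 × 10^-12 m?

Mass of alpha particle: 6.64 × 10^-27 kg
1.18 × 10^4 m/s

From λ = h/(mv), solve for v:

v = h/(mλ)
v = (6.626 × 10^-34 J·s) / (6.64 × 10^-27 kg × 8.45 × 10^-12 m)
v = 1.18 × 10^4 m/s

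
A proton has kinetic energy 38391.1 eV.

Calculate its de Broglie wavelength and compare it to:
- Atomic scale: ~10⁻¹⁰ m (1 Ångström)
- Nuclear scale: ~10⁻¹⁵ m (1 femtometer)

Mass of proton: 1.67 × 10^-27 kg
λ = 1.46 × 10^-13 m, which is between nuclear and atomic scales.

Using λ = h/√(2mKE):

KE = 38391.1 eV = 6.151 × 10^-15 J

λ = h/√(2mKE)
λ = (6.626 × 10^-34 J·s) / √(2 × 1.67 × 10^-27 kg × 6.151 × 10^-15 J)
λ = 1.46 × 10^-13 m

Comparison:
- Atomic scale (10⁻¹⁰ m): λ is 0.0015× this size
- Nuclear scale (10⁻¹⁵ m): λ is 1.5e+02× this size

The wavelength is between nuclear and atomic scales.

This wavelength is appropriate for probing atomic structure but too large for nuclear physics experiments.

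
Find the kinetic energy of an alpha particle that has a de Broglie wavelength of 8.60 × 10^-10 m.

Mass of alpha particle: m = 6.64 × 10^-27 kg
4.47 × 10^-23 J (or 2.79 × 10^-4 eV)

From λ = h/√(2mKE), we solve for KE:

λ² = h²/(2mKE)
KE = h²/(2mλ²)
KE = (6.626 × 10^-34 J·s)² / (2 × 6.64 × 10^-27 kg × (8.60 × 10^-10 m)²)
KE = 4.47 × 10^-23 J
KE = 2.79 × 10^-4 eV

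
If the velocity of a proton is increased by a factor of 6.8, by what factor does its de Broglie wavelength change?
The wavelength decreases by a factor of 6.8.

From λ = h/(mv), the wavelength is inversely proportional to velocity:

λ ∝ 1/v

If v → 6.8v, then λ → λ/6.8

When velocity is increased by a factor of 6.8, the wavelength decreases by a factor of 6.8.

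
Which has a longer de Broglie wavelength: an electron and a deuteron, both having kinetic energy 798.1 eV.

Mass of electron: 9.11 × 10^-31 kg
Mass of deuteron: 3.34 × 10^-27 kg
The electron has the longer wavelength.

Using λ = h/√(2mKE):

For electron: λ₁ = h/√(2m₁KE) = 4.34 × 10^-11 m
For deuteron: λ₂ = h/√(2m₂KE) = 7.17 × 10^-13 m

Since λ ∝ 1/√m at constant kinetic energy, the lighter particle has the longer wavelength.

The electron has the longer de Broglie wavelength.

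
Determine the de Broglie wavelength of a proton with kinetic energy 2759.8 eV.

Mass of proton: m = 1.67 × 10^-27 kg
5.45 × 10^-13 m

Using λ = h/√(2mKE):

First convert KE to Joules: KE = 2759.8 eV = 4.422 × 10^-16 J

λ = h/√(2mKE)
λ = (6.626 × 10^-34 J·s) / √(2 × 1.67 × 10^-27 kg × 4.422 × 10^-16 J)
λ = 5.45 × 10^-13 m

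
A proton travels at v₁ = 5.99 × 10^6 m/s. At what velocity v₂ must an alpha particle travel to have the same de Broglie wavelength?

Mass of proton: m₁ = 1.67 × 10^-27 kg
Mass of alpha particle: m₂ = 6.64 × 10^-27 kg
v₂ = 1.51 × 10^6 m/s

For equal de Broglie wavelengths: λ₁ = λ₂

h/(m₁v₁) = h/(m₂v₂)
m₁v₁ = m₂v₂
v₂ = v₁ · (m₁/m₂)

v₂ = 5.99 × 10^6 m/s × (1.67 × 10^-27 kg / 6.64 × 10^-27 kg)
v₂ = 1.51 × 10^6 m/s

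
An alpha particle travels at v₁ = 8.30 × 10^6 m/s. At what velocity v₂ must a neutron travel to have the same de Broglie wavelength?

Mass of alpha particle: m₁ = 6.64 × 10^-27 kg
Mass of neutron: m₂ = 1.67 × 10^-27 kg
v₂ = 3.30 × 10^7 m/s

For equal de Broglie wavelengths: λ₁ = λ₂

h/(m₁v₁) = h/(m₂v₂)
m₁v₁ = m₂v₂
v₂ = v₁ · (m₁/m₂)

v₂ = 8.30 × 10^6 m/s × (6.64 × 10^-27 kg / 1.67 × 10^-27 kg)
v₂ = 3.30 × 10^7 m/s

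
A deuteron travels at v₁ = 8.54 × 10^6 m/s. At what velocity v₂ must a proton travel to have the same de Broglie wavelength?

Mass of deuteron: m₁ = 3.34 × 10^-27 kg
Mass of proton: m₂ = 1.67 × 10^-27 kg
v₂ = 1.71 × 10^7 m/s

For equal de Broglie wavelengths: λ₁ = λ₂

h/(m₁v₁) = h/(m₂v₂)
m₁v₁ = m₂v₂
v₂ = v₁ · (m₁/m₂)

v₂ = 8.54 × 10^6 m/s × (3.34 × 10^-27 kg / 1.67 × 10^-27 kg)
v₂ = 1.71 × 10^7 m/s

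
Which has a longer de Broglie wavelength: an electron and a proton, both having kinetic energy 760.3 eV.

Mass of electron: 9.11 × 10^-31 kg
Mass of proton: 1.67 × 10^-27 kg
The electron has the longer wavelength.

Using λ = h/√(2mKE):

For electron: λ₁ = h/√(2m₁KE) = 4.45 × 10^-11 m
For proton: λ₂ = h/√(2m₂KE) = 1.04 × 10^-12 m

Since λ ∝ 1/√m at constant kinetic energy, the lighter particle has the longer wavelength.

The electron has the longer de Broglie wavelength.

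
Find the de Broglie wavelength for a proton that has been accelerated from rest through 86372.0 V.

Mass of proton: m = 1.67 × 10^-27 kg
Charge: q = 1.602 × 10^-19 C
9.75 × 10^-14 m

When a particle is accelerated through voltage V, it gains kinetic energy KE = qV.

The de Broglie wavelength is then λ = h/√(2mqV):

λ = h/√(2mqV)
λ = (6.626 × 10^-34 J·s) / √(2 × 1.67 × 10^-27 kg × 1.602 × 10^-19 C × 86372.0 V)
λ = 9.75 × 10^-14 m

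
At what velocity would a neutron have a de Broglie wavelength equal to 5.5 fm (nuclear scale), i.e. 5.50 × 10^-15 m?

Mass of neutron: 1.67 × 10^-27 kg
7.21 × 10^7 m/s

From λ = h/(mv), solve for v:

v = h/(mλ)
v = (6.626 × 10^-34 J·s) / (1.67 × 10^-27 kg × 5.50 × 10^-15 m)
v = 7.21 × 10^7 m/s

Note: This velocity is 24.1% of the speed of light, so relativistic corrections would be needed for a more accurate calculation.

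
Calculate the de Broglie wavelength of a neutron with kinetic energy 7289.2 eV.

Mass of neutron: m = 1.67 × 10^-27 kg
3.35 × 10^-13 m

Using λ = h/√(2mKE):

First convert KE to Joules: KE = 7289.2 eV = 1.168 × 10^-15 J

λ = h/√(2mKE)
λ = (6.626 × 10^-34 J·s) / √(2 × 1.67 × 10^-27 kg × 1.168 × 10^-15 J)
λ = 3.35 × 10^-13 m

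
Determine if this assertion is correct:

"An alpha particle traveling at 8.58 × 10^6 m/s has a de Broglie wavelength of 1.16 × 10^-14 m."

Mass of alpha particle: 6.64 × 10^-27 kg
True

The claim is correct.

Using λ = h/(mv):
λ = (6.626 × 10^-34 J·s) / (6.64 × 10^-27 kg × 8.58 × 10^6 m/s)
λ = 1.16 × 10^-14 m

This matches the claimed value.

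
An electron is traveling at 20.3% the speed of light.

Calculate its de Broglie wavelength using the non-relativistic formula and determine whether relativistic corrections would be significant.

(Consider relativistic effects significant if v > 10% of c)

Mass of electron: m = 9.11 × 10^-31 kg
Yes, relativistic corrections are needed.

Using the non-relativistic de Broglie formula λ = h/(mv):

v = 20.3% × c = 6.086 × 10^7 m/s

λ = h/(mv)
λ = (6.626 × 10^-34 J·s) / (9.11 × 10^-31 kg × 6.086 × 10^7 m/s)
λ = 1.20 × 10^-11 m

Since v = 20.3% of c > 10% of c, relativistic corrections ARE significant and the actual wavelength would differ from this non-relativistic estimate.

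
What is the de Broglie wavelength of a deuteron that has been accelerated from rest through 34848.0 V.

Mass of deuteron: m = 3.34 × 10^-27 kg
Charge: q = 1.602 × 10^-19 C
1.09 × 10^-13 m

When a particle is accelerated through voltage V, it gains kinetic energy KE = qV.

The de Broglie wavelength is then λ = h/√(2mqV):

λ = h/√(2mqV)
λ = (6.626 × 10^-34 J·s) / √(2 × 3.34 × 10^-27 kg × 1.602 × 10^-19 C × 34848.0 V)
λ = 1.09 × 10^-13 m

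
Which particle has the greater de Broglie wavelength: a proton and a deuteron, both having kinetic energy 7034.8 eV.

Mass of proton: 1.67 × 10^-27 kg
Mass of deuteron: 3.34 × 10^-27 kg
The proton has the longer wavelength.

Using λ = h/√(2mKE):

For proton: λ₁ = h/√(2m₁KE) = 3.42 × 10^-13 m
For deuteron: λ₂ = h/√(2m₂KE) = 2.41 × 10^-13 m

Since λ ∝ 1/√m at constant kinetic energy, the lighter particle has the longer wavelength.

The proton has the longer de Broglie wavelength.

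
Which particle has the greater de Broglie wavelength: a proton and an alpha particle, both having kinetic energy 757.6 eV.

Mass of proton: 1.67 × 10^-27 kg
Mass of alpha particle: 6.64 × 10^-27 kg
The proton has the longer wavelength.

Using λ = h/√(2mKE):

For proton: λ₁ = h/√(2m₁KE) = 1.04 × 10^-12 m
For alpha particle: λ₂ = h/√(2m₂KE) = 5.22 × 10^-13 m

Since λ ∝ 1/√m at constant kinetic energy, the lighter particle has the longer wavelength.

The proton has the longer de Broglie wavelength.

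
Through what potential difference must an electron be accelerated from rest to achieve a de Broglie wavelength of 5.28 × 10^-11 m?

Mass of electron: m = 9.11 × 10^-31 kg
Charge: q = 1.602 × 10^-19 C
540 V

From λ = h/√(2mqV), we solve for V:

λ² = h²/(2mqV)
V = h²/(2mqλ²)
V = (6.626 × 10^-34 J·s)² / (2 × 9.11 × 10^-31 kg × 1.602 × 10^-19 C × (5.28 × 10^-11 m)²)
V = 540 V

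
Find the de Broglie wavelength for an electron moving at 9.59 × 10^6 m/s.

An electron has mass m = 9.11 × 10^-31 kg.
7.58 × 10^-11 m

Using the de Broglie relation λ = h/(mv):

λ = h/(mv)
λ = (6.626 × 10^-34 J·s) / (9.11 × 10^-31 kg × 9.59 × 10^6 m/s)
λ = 7.58 × 10^-11 m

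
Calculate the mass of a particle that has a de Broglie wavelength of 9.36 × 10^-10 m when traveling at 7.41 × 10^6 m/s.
9.55 × 10^-32 kg

From the de Broglie relation λ = h/(mv), we solve for m:

m = h/(λv)
m = (6.626 × 10^-34 J·s) / (9.36 × 10^-10 m × 7.41 × 10^6 m/s)
m = 9.55 × 10^-32 kg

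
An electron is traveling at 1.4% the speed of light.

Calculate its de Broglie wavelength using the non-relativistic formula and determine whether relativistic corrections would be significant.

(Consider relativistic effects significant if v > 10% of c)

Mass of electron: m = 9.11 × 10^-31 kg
No, relativistic corrections are not needed.

Using the non-relativistic de Broglie formula λ = h/(mv):

v = 1.4% × c = 4.197 × 10^6 m/s

λ = h/(mv)
λ = (6.626 × 10^-34 J·s) / (9.11 × 10^-31 kg × 4.197 × 10^6 m/s)
λ = 1.73 × 10^-10 m

Since v = 1.4% of c < 10% of c, relativistic corrections are NOT significant and this non-relativistic result is a good approximation.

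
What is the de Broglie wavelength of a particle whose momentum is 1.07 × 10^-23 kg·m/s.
6.19 × 10^-11 m

Using the de Broglie relation λ = h/p:

λ = h/p
λ = (6.626 × 10^-34 J·s) / (1.07 × 10^-23 kg·m/s)
λ = 6.19 × 10^-11 m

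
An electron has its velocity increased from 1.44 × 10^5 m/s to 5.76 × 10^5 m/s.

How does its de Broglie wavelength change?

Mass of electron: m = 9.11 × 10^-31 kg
The wavelength decreases by a factor of 4.

Using λ = h/(mv):

Initial wavelength: λ₁ = h/(mv₁) = 5.05 × 10^-9 m
Final wavelength: λ₂ = h/(mv₂) = 1.26 × 10^-9 m

Since λ ∝ 1/v, when velocity increases by a factor of 4, the wavelength decreases by a factor of 4.

λ₂/λ₁ = v₁/v₂ = 1/4

The wavelength decreases by a factor of 4.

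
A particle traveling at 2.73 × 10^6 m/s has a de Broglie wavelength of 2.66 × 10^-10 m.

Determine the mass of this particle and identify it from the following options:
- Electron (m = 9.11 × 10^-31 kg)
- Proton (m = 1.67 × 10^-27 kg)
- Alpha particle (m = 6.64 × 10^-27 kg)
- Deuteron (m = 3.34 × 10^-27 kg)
The particle is an electron.

From λ = h/(mv), solve for mass:

m = h/(λv)
m = (6.626 × 10^-34 J·s) / (2.66 × 10^-10 m × 2.73 × 10^6 m/s)
m = 9.12 × 10^-31 kg

Comparing with the listed masses, this is closest to an electron.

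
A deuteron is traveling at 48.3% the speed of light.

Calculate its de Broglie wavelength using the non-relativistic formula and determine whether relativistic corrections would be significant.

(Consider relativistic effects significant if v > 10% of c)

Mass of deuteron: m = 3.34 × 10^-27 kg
Yes, relativistic corrections are needed.

Using the non-relativistic de Broglie formula λ = h/(mv):

v = 48.3% × c = 1.448 × 10^8 m/s

λ = h/(mv)
λ = (6.626 × 10^-34 J·s) / (3.34 × 10^-27 kg × 1.448 × 10^8 m/s)
λ = 1.37 × 10^-15 m

Since v = 48.3% of c > 10% of c, relativistic corrections ARE significant and the actual wavelength would differ from this non-relativistic estimate.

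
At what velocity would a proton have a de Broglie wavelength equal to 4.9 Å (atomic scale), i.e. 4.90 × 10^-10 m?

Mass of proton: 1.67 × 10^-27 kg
8.10 × 10^2 m/s

From λ = h/(mv), solve for v:

v = h/(mλ)
v = (6.626 × 10^-34 J·s) / (1.67 × 10^-27 kg × 4.90 × 10^-10 m)
v = 8.10 × 10^2 m/s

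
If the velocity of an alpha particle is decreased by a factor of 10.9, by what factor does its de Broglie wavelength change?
The wavelength increases by a factor of 10.9.

From λ = h/(mv), the wavelength is inversely proportional to velocity:

λ ∝ 1/v

If v → v/10.9, then λ → 10.9λ

When velocity is decreased by a factor of 10.9, the wavelength increases by a factor of 10.9.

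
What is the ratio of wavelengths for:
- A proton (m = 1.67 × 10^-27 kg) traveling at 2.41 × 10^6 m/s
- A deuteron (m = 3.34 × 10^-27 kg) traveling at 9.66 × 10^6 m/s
λ₁/λ₂ = 8.02

Using λ = h/(mv):

λ₁ = h/(m₁v₁) = 1.65 × 10^-13 m
λ₂ = h/(m₂v₂) = 2.05 × 10^-14 m

Ratio λ₁/λ₂ = (m₂v₂)/(m₁v₁)
         = (3.34 × 10^-27 kg × 9.66 × 10^6 m/s) / (1.67 × 10^-27 kg × 2.41 × 10^6 m/s)
         = 8.02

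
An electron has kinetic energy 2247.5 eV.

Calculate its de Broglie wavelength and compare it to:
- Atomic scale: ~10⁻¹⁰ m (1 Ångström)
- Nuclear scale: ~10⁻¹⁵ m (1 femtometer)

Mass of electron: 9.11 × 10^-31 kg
λ = 2.59 × 10^-11 m, which is between nuclear and atomic scales.

Using λ = h/√(2mKE):

KE = 2247.5 eV = 3.601 × 10^-16 J

λ = h/√(2mKE)
λ = (6.626 × 10^-34 J·s) / √(2 × 9.11 × 10^-31 kg × 3.601 × 10^-16 J)
λ = 2.59 × 10^-11 m

Comparison:
- Atomic scale (10⁻¹⁰ m): λ is 0.26× this size
- Nuclear scale (10⁻¹⁵ m): λ is 2.6e+04× this size

The wavelength is between nuclear and atomic scales.

This wavelength is appropriate for probing atomic structure but too large for nuclear physics experiments.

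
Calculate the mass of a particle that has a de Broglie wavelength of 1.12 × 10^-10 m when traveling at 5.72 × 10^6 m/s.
1.03 × 10^-30 kg

From the de Broglie relation λ = h/(mv), we solve for m:

m = h/(λv)
m = (6.626 × 10^-34 J·s) / (1.12 × 10^-10 m × 5.72 × 10^6 m/s)
m = 1.03 × 10^-30 kg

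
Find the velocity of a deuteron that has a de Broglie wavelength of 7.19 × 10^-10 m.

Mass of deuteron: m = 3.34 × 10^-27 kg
2.76 × 10^2 m/s

From the de Broglie relation λ = h/(mv), we solve for v:

v = h/(mλ)
v = (6.626 × 10^-34 J·s) / (3.34 × 10^-27 kg × 7.19 × 10^-10 m)
v = 2.76 × 10^2 m/s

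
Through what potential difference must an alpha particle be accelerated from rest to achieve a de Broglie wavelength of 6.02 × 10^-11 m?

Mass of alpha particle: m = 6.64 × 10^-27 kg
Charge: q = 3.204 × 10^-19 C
2.85 × 10^-2 V

From λ = h/√(2mqV), we solve for V:

λ² = h²/(2mqV)
V = h²/(2mqλ²)
V = (6.626 × 10^-34 J·s)² / (2 × 6.64 × 10^-27 kg × 3.204 × 10^-19 C × (6.02 × 10^-11 m)²)
V = 2.85 × 10^-2 V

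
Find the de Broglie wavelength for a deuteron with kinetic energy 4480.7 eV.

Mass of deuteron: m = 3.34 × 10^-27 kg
3.03 × 10^-13 m

Using λ = h/√(2mKE):

First convert KE to Joules: KE = 4480.7 eV = 7.179 × 10^-16 J

λ = h/√(2mKE)
λ = (6.626 × 10^-34 J·s) / √(2 × 3.34 × 10^-27 kg × 7.179 × 10^-16 J)
λ = 3.03 × 10^-13 m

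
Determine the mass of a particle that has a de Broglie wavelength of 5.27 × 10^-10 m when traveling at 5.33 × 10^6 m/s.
2.36 × 10^-31 kg

From the de Broglie relation λ = h/(mv), we solve for m:

m = h/(λv)
m = (6.626 × 10^-34 J·s) / (5.27 × 10^-10 m × 5.33 × 10^6 m/s)
m = 2.36 × 10^-31 kg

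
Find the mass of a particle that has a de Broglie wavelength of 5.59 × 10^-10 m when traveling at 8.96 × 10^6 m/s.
1.32 × 10^-31 kg

From the de Broglie relation λ = h/(mv), we solve for m:

m = h/(λv)
m = (6.626 × 10^-34 J·s) / (5.59 × 10^-10 m × 8.96 × 10^6 m/s)
m = 1.32 × 10^-31 kg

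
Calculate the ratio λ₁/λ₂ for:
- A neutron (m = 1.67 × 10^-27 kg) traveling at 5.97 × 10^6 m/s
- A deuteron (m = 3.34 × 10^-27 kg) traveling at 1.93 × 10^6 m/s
λ₁/λ₂ = 0.647

Using λ = h/(mv):

λ₁ = h/(m₁v₁) = 6.65 × 10^-14 m
λ₂ = h/(m₂v₂) = 1.03 × 10^-13 m

Ratio λ₁/λ₂ = (m₂v₂)/(m₁v₁)
         = (3.34 × 10^-27 kg × 1.93 × 10^6 m/s) / (1.67 × 10^-27 kg × 5.97 × 10^6 m/s)
         = 0.647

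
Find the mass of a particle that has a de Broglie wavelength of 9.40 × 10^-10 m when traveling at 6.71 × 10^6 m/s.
1.05 × 10^-31 kg

From the de Broglie relation λ = h/(mv), we solve for m:

m = h/(λv)
m = (6.626 × 10^-34 J·s) / (9.40 × 10^-10 m × 6.71 × 10^6 m/s)
m = 1.05 × 10^-31 kg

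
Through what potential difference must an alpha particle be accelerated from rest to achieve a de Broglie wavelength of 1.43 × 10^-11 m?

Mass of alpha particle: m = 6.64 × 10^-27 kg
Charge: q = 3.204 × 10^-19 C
5.05 × 10^-1 V

From λ = h/√(2mqV), we solve for V:

λ² = h²/(2mqV)
V = h²/(2mqλ²)
V = (6.626 × 10^-34 J·s)² / (2 × 6.64 × 10^-27 kg × 3.204 × 10^-19 C × (1.43 × 10^-11 m)²)
V = 5.05 × 10^-1 V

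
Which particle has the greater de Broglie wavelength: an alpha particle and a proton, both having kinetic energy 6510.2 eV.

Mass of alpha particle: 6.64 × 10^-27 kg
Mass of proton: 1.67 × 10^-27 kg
The proton has the longer wavelength.

Using λ = h/√(2mKE):

For alpha particle: λ₁ = h/√(2m₁KE) = 1.78 × 10^-13 m
For proton: λ₂ = h/√(2m₂KE) = 3.55 × 10^-13 m

Since λ ∝ 1/√m at constant kinetic energy, the lighter particle has the longer wavelength.

The proton has the longer de Broglie wavelength.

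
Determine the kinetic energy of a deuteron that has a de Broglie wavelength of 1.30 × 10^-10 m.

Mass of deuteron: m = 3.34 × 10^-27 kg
3.89 × 10^-21 J (or 0.0243 eV)

From λ = h/√(2mKE), we solve for KE:

λ² = h²/(2mKE)
KE = h²/(2mλ²)
KE = (6.626 × 10^-34 J·s)² / (2 × 3.34 × 10^-27 kg × (1.30 × 10^-10 m)²)
KE = 3.89 × 10^-21 J
KE = 0.0243 eV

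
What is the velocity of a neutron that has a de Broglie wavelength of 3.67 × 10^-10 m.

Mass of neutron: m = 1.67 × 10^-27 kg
1.08 × 10^3 m/s

From the de Broglie relation λ = h/(mv), we solve for v:

v = h/(mλ)
v = (6.626 × 10^-34 J·s) / (1.67 × 10^-27 kg × 3.67 × 10^-10 m)
v = 1.08 × 10^3 m/s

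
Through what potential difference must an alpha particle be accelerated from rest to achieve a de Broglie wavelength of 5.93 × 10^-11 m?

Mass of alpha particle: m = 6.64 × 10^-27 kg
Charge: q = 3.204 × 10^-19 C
2.93 × 10^-2 V

From λ = h/√(2mqV), we solve for V:

λ² = h²/(2mqV)
V = h²/(2mqλ²)
V = (6.626 × 10^-34 J·s)² / (2 × 6.64 × 10^-27 kg × 3.204 × 10^-19 C × (5.93 × 10^-11 m)²)
V = 2.93 × 10^-2 V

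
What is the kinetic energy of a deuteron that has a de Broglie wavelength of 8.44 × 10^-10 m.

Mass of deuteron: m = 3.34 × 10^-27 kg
9.23 × 10^-23 J (or 5.76 × 10^-4 eV)

From λ = h/√(2mKE), we solve for KE:

λ² = h²/(2mKE)
KE = h²/(2mλ²)
KE = (6.626 × 10^-34 J·s)² / (2 × 3.34 × 10^-27 kg × (8.44 × 10^-10 m)²)
KE = 9.23 × 10^-23 J
KE = 5.76 × 10^-4 eV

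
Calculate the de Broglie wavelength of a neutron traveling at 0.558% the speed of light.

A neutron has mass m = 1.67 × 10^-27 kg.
2.37 × 10^-13 m

Using the de Broglie relation λ = h/(mv):

v = 0.558% × c = 1.673 × 10^6 m/s

λ = h/(mv)
λ = (6.626 × 10^-34 J·s) / (1.67 × 10^-27 kg × 1.673 × 10^6 m/s)
λ = 2.37 × 10^-13 m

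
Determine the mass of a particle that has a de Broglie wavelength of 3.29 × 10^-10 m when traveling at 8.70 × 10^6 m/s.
2.31 × 10^-31 kg

From the de Broglie relation λ = h/(mv), we solve for m:

m = h/(λv)
m = (6.626 × 10^-34 J·s) / (3.29 × 10^-10 m × 8.70 × 10^6 m/s)
m = 2.31 × 10^-31 kg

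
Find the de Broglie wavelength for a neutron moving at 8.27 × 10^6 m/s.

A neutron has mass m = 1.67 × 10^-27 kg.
4.80 × 10^-14 m

Using the de Broglie relation λ = h/(mv):

λ = h/(mv)
λ = (6.626 × 10^-34 J·s) / (1.67 × 10^-27 kg × 8.27 × 10^6 m/s)
λ = 4.80 × 10^-14 m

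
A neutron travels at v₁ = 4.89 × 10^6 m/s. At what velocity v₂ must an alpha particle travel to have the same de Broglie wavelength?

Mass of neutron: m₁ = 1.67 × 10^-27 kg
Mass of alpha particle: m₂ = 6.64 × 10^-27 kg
v₂ = 1.23 × 10^6 m/s

For equal de Broglie wavelengths: λ₁ = λ₂

h/(m₁v₁) = h/(m₂v₂)
m₁v₁ = m₂v₂
v₂ = v₁ · (m₁/m₂)

v₂ = 4.89 × 10^6 m/s × (1.67 × 10^-27 kg / 6.64 × 10^-27 kg)
v₂ = 1.23 × 10^6 m/s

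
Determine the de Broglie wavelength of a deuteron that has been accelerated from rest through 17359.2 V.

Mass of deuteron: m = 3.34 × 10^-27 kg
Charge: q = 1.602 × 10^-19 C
1.54 × 10^-13 m

When a particle is accelerated through voltage V, it gains kinetic energy KE = qV.

The de Broglie wavelength is then λ = h/√(2mqV):

λ = h/√(2mqV)
λ = (6.626 × 10^-34 J·s) / √(2 × 3.34 × 10^-27 kg × 1.602 × 10^-19 C × 17359.2 V)
λ = 1.54 × 10^-13 m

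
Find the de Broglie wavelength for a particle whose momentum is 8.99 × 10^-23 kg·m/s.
7.37 × 10^-12 m

Using the de Broglie relation λ = h/p:

λ = h/p
λ = (6.626 × 10^-34 J·s) / (8.99 × 10^-23 kg·m/s)
λ = 7.37 × 10^-12 m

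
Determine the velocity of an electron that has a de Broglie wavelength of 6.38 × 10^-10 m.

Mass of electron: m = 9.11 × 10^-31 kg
1.14 × 10^6 m/s

From the de Broglie relation λ = h/(mv), we solve for v:

v = h/(mλ)
v = (6.626 × 10^-34 J·s) / (9.11 × 10^-31 kg × 6.38 × 10^-10 m)
v = 1.14 × 10^6 m/s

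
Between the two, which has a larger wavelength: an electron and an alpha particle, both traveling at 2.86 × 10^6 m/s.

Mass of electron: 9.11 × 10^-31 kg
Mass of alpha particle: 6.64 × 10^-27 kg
The electron has the longer wavelength.

Using λ = h/(mv), since both particles have the same velocity, the wavelength depends only on mass.

For electron: λ₁ = h/(m₁v) = 2.54 × 10^-10 m
For alpha particle: λ₂ = h/(m₂v) = 3.49 × 10^-14 m

Since λ ∝ 1/m at constant velocity, the lighter particle has the longer wavelength.

The electron has the longer de Broglie wavelength.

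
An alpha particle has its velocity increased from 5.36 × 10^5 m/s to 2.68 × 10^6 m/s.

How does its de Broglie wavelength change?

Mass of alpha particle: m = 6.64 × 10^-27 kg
The wavelength decreases by a factor of 5.

Using λ = h/(mv):

Initial wavelength: λ₁ = h/(mv₁) = 1.86 × 10^-13 m
Final wavelength: λ₂ = h/(mv₂) = 3.72 × 10^-14 m

Since λ ∝ 1/v, when velocity increases by a factor of 5, the wavelength decreases by a factor of 5.

λ₂/λ₁ = v₁/v₂ = 1/5

The wavelength decreases by a factor of 5.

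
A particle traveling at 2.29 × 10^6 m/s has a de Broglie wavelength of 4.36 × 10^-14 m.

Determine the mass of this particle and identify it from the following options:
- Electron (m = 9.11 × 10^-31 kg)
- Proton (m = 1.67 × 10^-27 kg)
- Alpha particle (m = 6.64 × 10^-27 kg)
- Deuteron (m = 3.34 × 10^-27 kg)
The particle is an alpha particle.

From λ = h/(mv), solve for mass:

m = h/(λv)
m = (6.626 × 10^-34 J·s) / (4.36 × 10^-14 m × 2.29 × 10^6 m/s)
m = 6.64 × 10^-27 kg

Comparing with the listed masses, this is closest to an alpha particle.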